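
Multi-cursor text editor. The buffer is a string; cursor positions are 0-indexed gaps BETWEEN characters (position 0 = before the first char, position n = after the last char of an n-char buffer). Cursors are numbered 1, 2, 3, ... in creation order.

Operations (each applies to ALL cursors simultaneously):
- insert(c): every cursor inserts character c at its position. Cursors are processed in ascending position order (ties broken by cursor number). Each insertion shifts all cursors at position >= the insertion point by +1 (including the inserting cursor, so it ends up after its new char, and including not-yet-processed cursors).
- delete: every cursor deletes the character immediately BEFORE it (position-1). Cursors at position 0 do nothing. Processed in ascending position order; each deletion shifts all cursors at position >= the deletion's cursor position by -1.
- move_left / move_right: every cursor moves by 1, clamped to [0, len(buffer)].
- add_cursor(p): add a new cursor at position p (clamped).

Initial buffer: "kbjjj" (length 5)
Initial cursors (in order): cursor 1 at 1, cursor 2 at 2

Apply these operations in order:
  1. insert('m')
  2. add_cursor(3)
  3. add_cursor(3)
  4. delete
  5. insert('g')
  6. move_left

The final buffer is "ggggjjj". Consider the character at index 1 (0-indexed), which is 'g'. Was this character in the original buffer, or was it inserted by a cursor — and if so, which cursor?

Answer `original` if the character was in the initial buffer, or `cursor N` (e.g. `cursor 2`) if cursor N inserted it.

Answer: cursor 2

Derivation:
After op 1 (insert('m')): buffer="kmbmjjj" (len 7), cursors c1@2 c2@4, authorship .1.2...
After op 2 (add_cursor(3)): buffer="kmbmjjj" (len 7), cursors c1@2 c3@3 c2@4, authorship .1.2...
After op 3 (add_cursor(3)): buffer="kmbmjjj" (len 7), cursors c1@2 c3@3 c4@3 c2@4, authorship .1.2...
After op 4 (delete): buffer="jjj" (len 3), cursors c1@0 c2@0 c3@0 c4@0, authorship ...
After op 5 (insert('g')): buffer="ggggjjj" (len 7), cursors c1@4 c2@4 c3@4 c4@4, authorship 1234...
After op 6 (move_left): buffer="ggggjjj" (len 7), cursors c1@3 c2@3 c3@3 c4@3, authorship 1234...
Authorship (.=original, N=cursor N): 1 2 3 4 . . .
Index 1: author = 2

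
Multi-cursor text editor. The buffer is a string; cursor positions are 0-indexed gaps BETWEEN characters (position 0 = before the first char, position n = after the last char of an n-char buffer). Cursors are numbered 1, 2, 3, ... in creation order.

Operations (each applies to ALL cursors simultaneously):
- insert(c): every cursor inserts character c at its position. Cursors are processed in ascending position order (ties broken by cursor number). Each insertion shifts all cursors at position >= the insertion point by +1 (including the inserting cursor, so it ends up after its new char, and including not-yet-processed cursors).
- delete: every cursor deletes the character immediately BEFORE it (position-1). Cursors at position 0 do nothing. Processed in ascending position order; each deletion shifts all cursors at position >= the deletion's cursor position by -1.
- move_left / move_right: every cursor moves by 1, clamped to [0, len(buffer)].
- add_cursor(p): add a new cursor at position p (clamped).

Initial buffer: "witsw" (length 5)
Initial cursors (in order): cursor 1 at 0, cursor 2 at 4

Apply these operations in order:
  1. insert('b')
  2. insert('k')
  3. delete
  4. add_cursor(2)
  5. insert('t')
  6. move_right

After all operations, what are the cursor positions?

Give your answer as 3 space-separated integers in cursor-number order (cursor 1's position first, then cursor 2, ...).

Answer: 3 10 5

Derivation:
After op 1 (insert('b')): buffer="bwitsbw" (len 7), cursors c1@1 c2@6, authorship 1....2.
After op 2 (insert('k')): buffer="bkwitsbkw" (len 9), cursors c1@2 c2@8, authorship 11....22.
After op 3 (delete): buffer="bwitsbw" (len 7), cursors c1@1 c2@6, authorship 1....2.
After op 4 (add_cursor(2)): buffer="bwitsbw" (len 7), cursors c1@1 c3@2 c2@6, authorship 1....2.
After op 5 (insert('t')): buffer="btwtitsbtw" (len 10), cursors c1@2 c3@4 c2@9, authorship 11.3...22.
After op 6 (move_right): buffer="btwtitsbtw" (len 10), cursors c1@3 c3@5 c2@10, authorship 11.3...22.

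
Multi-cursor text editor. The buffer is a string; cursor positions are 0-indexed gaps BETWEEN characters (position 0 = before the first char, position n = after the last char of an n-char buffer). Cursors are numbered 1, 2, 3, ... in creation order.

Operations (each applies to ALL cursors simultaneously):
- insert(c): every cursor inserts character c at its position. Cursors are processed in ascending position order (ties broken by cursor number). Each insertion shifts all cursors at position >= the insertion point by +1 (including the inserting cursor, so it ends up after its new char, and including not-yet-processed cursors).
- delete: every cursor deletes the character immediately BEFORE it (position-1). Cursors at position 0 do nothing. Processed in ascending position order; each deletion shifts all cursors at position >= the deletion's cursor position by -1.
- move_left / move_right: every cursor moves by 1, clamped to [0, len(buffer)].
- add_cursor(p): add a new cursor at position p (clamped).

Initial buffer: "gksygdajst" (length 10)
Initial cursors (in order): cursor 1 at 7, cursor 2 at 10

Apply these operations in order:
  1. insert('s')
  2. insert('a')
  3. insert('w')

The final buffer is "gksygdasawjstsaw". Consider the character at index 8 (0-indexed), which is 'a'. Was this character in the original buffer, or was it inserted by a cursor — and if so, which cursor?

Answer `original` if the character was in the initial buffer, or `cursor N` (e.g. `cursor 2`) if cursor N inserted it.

After op 1 (insert('s')): buffer="gksygdasjsts" (len 12), cursors c1@8 c2@12, authorship .......1...2
After op 2 (insert('a')): buffer="gksygdasajstsa" (len 14), cursors c1@9 c2@14, authorship .......11...22
After op 3 (insert('w')): buffer="gksygdasawjstsaw" (len 16), cursors c1@10 c2@16, authorship .......111...222
Authorship (.=original, N=cursor N): . . . . . . . 1 1 1 . . . 2 2 2
Index 8: author = 1

Answer: cursor 1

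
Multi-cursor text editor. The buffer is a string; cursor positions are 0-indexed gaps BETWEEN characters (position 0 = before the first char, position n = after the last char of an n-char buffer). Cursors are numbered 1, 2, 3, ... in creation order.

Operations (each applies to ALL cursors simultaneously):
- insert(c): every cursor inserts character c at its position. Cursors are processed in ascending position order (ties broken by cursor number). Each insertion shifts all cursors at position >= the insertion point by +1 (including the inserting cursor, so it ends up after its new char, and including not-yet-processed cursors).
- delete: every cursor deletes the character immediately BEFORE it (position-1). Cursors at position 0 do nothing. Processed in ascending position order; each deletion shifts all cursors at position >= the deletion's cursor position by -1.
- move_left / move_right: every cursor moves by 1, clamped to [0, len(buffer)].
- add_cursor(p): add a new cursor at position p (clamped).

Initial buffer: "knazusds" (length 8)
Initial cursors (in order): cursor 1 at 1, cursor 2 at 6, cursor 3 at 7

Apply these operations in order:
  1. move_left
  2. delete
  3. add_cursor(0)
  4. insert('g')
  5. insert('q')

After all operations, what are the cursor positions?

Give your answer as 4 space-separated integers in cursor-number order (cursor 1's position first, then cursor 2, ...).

Answer: 4 12 12 4

Derivation:
After op 1 (move_left): buffer="knazusds" (len 8), cursors c1@0 c2@5 c3@6, authorship ........
After op 2 (delete): buffer="knazds" (len 6), cursors c1@0 c2@4 c3@4, authorship ......
After op 3 (add_cursor(0)): buffer="knazds" (len 6), cursors c1@0 c4@0 c2@4 c3@4, authorship ......
After op 4 (insert('g')): buffer="ggknazggds" (len 10), cursors c1@2 c4@2 c2@8 c3@8, authorship 14....23..
After op 5 (insert('q')): buffer="ggqqknazggqqds" (len 14), cursors c1@4 c4@4 c2@12 c3@12, authorship 1414....2323..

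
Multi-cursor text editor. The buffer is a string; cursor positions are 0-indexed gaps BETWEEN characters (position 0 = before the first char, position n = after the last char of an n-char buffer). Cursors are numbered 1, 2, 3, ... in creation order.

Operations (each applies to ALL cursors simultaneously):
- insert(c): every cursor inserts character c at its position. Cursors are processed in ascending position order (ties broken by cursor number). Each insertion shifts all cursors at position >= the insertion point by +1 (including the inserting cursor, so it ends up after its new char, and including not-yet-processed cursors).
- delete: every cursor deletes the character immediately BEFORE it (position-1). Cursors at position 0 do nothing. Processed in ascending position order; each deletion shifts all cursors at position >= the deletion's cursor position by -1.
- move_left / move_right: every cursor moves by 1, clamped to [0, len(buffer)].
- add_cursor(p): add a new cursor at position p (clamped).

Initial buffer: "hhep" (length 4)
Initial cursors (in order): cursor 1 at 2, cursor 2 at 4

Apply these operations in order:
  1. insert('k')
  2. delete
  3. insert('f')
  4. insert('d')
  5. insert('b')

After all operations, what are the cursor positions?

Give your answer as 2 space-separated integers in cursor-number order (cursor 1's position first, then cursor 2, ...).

After op 1 (insert('k')): buffer="hhkepk" (len 6), cursors c1@3 c2@6, authorship ..1..2
After op 2 (delete): buffer="hhep" (len 4), cursors c1@2 c2@4, authorship ....
After op 3 (insert('f')): buffer="hhfepf" (len 6), cursors c1@3 c2@6, authorship ..1..2
After op 4 (insert('d')): buffer="hhfdepfd" (len 8), cursors c1@4 c2@8, authorship ..11..22
After op 5 (insert('b')): buffer="hhfdbepfdb" (len 10), cursors c1@5 c2@10, authorship ..111..222

Answer: 5 10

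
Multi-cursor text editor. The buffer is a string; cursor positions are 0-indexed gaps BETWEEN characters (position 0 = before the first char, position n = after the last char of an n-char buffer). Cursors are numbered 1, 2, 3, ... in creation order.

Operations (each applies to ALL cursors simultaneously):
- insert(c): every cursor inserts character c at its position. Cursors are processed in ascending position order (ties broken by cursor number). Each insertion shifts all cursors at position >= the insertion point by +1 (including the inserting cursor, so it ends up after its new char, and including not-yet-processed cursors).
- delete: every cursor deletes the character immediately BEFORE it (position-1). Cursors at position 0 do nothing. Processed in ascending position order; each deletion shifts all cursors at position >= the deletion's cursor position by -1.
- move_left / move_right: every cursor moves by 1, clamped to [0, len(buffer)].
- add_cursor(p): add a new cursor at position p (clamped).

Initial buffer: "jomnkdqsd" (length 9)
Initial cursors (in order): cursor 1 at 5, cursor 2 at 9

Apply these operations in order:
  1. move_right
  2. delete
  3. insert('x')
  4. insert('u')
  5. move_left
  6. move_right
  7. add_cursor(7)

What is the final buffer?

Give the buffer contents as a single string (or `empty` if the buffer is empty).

Answer: jomnkxuqsxu

Derivation:
After op 1 (move_right): buffer="jomnkdqsd" (len 9), cursors c1@6 c2@9, authorship .........
After op 2 (delete): buffer="jomnkqs" (len 7), cursors c1@5 c2@7, authorship .......
After op 3 (insert('x')): buffer="jomnkxqsx" (len 9), cursors c1@6 c2@9, authorship .....1..2
After op 4 (insert('u')): buffer="jomnkxuqsxu" (len 11), cursors c1@7 c2@11, authorship .....11..22
After op 5 (move_left): buffer="jomnkxuqsxu" (len 11), cursors c1@6 c2@10, authorship .....11..22
After op 6 (move_right): buffer="jomnkxuqsxu" (len 11), cursors c1@7 c2@11, authorship .....11..22
After op 7 (add_cursor(7)): buffer="jomnkxuqsxu" (len 11), cursors c1@7 c3@7 c2@11, authorship .....11..22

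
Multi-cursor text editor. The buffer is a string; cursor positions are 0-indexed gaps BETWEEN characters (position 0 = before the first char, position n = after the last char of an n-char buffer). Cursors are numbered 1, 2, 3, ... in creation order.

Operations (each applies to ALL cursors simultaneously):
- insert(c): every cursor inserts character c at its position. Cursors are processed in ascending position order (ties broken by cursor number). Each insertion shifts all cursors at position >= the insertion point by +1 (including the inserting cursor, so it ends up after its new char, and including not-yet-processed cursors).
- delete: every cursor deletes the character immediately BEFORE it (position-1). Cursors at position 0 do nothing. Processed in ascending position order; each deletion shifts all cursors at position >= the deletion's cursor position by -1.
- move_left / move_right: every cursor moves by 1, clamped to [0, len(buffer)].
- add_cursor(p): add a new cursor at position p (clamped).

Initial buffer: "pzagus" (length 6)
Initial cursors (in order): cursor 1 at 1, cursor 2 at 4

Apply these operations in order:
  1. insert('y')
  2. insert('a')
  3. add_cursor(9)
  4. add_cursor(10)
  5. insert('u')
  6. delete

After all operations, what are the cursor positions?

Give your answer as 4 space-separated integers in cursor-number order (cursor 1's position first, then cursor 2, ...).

Answer: 3 8 9 10

Derivation:
After op 1 (insert('y')): buffer="pyzagyus" (len 8), cursors c1@2 c2@6, authorship .1...2..
After op 2 (insert('a')): buffer="pyazagyaus" (len 10), cursors c1@3 c2@8, authorship .11...22..
After op 3 (add_cursor(9)): buffer="pyazagyaus" (len 10), cursors c1@3 c2@8 c3@9, authorship .11...22..
After op 4 (add_cursor(10)): buffer="pyazagyaus" (len 10), cursors c1@3 c2@8 c3@9 c4@10, authorship .11...22..
After op 5 (insert('u')): buffer="pyauzagyauuusu" (len 14), cursors c1@4 c2@10 c3@12 c4@14, authorship .111...222.3.4
After op 6 (delete): buffer="pyazagyaus" (len 10), cursors c1@3 c2@8 c3@9 c4@10, authorship .11...22..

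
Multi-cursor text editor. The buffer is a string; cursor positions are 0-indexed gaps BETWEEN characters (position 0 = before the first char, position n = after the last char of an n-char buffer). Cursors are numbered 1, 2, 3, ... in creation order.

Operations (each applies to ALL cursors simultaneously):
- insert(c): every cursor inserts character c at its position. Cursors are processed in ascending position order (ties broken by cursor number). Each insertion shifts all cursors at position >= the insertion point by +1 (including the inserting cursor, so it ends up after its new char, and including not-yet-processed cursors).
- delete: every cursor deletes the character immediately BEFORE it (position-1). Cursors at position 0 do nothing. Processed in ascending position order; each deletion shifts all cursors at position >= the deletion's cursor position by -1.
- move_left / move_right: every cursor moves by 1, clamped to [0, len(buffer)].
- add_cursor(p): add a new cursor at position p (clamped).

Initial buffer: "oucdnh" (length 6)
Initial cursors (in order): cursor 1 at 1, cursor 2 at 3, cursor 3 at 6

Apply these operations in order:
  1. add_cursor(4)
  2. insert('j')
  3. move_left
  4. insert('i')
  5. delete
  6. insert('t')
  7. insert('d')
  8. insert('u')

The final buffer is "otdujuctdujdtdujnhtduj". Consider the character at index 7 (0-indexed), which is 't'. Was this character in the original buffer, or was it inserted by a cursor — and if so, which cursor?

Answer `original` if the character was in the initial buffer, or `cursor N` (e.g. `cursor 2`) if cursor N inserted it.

After op 1 (add_cursor(4)): buffer="oucdnh" (len 6), cursors c1@1 c2@3 c4@4 c3@6, authorship ......
After op 2 (insert('j')): buffer="ojucjdjnhj" (len 10), cursors c1@2 c2@5 c4@7 c3@10, authorship .1..2.4..3
After op 3 (move_left): buffer="ojucjdjnhj" (len 10), cursors c1@1 c2@4 c4@6 c3@9, authorship .1..2.4..3
After op 4 (insert('i')): buffer="oijucijdijnhij" (len 14), cursors c1@2 c2@6 c4@9 c3@13, authorship .11..22.44..33
After op 5 (delete): buffer="ojucjdjnhj" (len 10), cursors c1@1 c2@4 c4@6 c3@9, authorship .1..2.4..3
After op 6 (insert('t')): buffer="otjuctjdtjnhtj" (len 14), cursors c1@2 c2@6 c4@9 c3@13, authorship .11..22.44..33
After op 7 (insert('d')): buffer="otdjuctdjdtdjnhtdj" (len 18), cursors c1@3 c2@8 c4@12 c3@17, authorship .111..222.444..333
After op 8 (insert('u')): buffer="otdujuctdujdtdujnhtduj" (len 22), cursors c1@4 c2@10 c4@15 c3@21, authorship .1111..2222.4444..3333
Authorship (.=original, N=cursor N): . 1 1 1 1 . . 2 2 2 2 . 4 4 4 4 . . 3 3 3 3
Index 7: author = 2

Answer: cursor 2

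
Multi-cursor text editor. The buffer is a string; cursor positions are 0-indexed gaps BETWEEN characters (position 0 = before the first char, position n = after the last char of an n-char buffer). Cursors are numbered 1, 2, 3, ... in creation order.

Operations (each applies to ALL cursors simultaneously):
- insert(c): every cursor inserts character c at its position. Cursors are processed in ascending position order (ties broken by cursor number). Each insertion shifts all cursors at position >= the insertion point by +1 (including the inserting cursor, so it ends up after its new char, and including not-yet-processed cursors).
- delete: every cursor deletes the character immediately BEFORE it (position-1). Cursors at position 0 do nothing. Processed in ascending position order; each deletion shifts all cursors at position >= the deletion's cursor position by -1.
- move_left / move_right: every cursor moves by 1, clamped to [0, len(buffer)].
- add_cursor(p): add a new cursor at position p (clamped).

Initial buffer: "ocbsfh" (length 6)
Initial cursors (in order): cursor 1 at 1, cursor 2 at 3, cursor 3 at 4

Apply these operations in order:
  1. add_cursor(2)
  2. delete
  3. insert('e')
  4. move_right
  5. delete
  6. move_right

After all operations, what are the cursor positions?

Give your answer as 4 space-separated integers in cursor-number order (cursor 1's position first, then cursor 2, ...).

After op 1 (add_cursor(2)): buffer="ocbsfh" (len 6), cursors c1@1 c4@2 c2@3 c3@4, authorship ......
After op 2 (delete): buffer="fh" (len 2), cursors c1@0 c2@0 c3@0 c4@0, authorship ..
After op 3 (insert('e')): buffer="eeeefh" (len 6), cursors c1@4 c2@4 c3@4 c4@4, authorship 1234..
After op 4 (move_right): buffer="eeeefh" (len 6), cursors c1@5 c2@5 c3@5 c4@5, authorship 1234..
After op 5 (delete): buffer="eh" (len 2), cursors c1@1 c2@1 c3@1 c4@1, authorship 1.
After op 6 (move_right): buffer="eh" (len 2), cursors c1@2 c2@2 c3@2 c4@2, authorship 1.

Answer: 2 2 2 2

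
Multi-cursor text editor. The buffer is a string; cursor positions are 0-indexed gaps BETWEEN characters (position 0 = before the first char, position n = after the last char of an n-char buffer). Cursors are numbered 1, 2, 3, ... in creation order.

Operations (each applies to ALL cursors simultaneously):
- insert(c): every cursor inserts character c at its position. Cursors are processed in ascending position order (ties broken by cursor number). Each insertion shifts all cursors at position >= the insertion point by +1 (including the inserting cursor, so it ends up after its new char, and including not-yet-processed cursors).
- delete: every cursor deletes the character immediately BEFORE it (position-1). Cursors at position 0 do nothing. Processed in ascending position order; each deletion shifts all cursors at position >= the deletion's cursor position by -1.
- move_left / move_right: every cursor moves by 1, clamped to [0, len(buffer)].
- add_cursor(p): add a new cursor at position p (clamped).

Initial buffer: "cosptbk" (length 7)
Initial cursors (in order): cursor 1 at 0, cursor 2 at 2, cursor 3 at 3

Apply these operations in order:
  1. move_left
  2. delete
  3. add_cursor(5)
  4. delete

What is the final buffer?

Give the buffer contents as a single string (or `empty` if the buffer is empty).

Answer: sptb

Derivation:
After op 1 (move_left): buffer="cosptbk" (len 7), cursors c1@0 c2@1 c3@2, authorship .......
After op 2 (delete): buffer="sptbk" (len 5), cursors c1@0 c2@0 c3@0, authorship .....
After op 3 (add_cursor(5)): buffer="sptbk" (len 5), cursors c1@0 c2@0 c3@0 c4@5, authorship .....
After op 4 (delete): buffer="sptb" (len 4), cursors c1@0 c2@0 c3@0 c4@4, authorship ....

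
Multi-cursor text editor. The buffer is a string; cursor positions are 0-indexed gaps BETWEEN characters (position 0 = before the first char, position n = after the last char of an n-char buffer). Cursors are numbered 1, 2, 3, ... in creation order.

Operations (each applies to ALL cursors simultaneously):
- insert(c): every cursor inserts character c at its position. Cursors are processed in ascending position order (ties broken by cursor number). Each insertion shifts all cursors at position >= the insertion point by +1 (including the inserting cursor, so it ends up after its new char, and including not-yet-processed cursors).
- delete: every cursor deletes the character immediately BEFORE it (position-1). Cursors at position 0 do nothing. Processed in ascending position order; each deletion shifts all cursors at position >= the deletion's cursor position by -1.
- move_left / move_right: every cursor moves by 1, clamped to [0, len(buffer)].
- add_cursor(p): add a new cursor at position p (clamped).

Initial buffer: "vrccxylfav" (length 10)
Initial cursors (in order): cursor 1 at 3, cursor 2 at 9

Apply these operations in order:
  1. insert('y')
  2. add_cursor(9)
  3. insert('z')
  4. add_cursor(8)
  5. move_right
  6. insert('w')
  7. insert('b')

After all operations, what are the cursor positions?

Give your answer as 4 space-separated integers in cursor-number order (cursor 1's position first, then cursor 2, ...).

Answer: 8 23 18 13

Derivation:
After op 1 (insert('y')): buffer="vrcycxylfayv" (len 12), cursors c1@4 c2@11, authorship ...1......2.
After op 2 (add_cursor(9)): buffer="vrcycxylfayv" (len 12), cursors c1@4 c3@9 c2@11, authorship ...1......2.
After op 3 (insert('z')): buffer="vrcyzcxylfzayzv" (len 15), cursors c1@5 c3@11 c2@14, authorship ...11.....3.22.
After op 4 (add_cursor(8)): buffer="vrcyzcxylfzayzv" (len 15), cursors c1@5 c4@8 c3@11 c2@14, authorship ...11.....3.22.
After op 5 (move_right): buffer="vrcyzcxylfzayzv" (len 15), cursors c1@6 c4@9 c3@12 c2@15, authorship ...11.....3.22.
After op 6 (insert('w')): buffer="vrcyzcwxylwfzawyzvw" (len 19), cursors c1@7 c4@11 c3@15 c2@19, authorship ...11.1...4.3.322.2
After op 7 (insert('b')): buffer="vrcyzcwbxylwbfzawbyzvwb" (len 23), cursors c1@8 c4@13 c3@18 c2@23, authorship ...11.11...44.3.3322.22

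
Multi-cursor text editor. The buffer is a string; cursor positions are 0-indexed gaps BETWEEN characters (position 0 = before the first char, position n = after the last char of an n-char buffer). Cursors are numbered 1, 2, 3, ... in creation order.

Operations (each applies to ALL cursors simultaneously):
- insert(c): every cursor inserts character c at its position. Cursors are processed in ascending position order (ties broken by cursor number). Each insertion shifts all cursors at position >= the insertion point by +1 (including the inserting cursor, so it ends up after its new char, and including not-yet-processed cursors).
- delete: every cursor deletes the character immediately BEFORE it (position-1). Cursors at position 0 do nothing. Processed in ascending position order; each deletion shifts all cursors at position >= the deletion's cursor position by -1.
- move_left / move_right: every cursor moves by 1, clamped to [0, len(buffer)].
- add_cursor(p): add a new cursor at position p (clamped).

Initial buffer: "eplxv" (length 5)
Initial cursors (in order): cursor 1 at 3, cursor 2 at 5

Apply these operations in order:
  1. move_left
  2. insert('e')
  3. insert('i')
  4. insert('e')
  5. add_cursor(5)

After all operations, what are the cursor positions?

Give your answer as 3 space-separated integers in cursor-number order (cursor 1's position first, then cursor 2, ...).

Answer: 5 10 5

Derivation:
After op 1 (move_left): buffer="eplxv" (len 5), cursors c1@2 c2@4, authorship .....
After op 2 (insert('e')): buffer="epelxev" (len 7), cursors c1@3 c2@6, authorship ..1..2.
After op 3 (insert('i')): buffer="epeilxeiv" (len 9), cursors c1@4 c2@8, authorship ..11..22.
After op 4 (insert('e')): buffer="epeielxeiev" (len 11), cursors c1@5 c2@10, authorship ..111..222.
After op 5 (add_cursor(5)): buffer="epeielxeiev" (len 11), cursors c1@5 c3@5 c2@10, authorship ..111..222.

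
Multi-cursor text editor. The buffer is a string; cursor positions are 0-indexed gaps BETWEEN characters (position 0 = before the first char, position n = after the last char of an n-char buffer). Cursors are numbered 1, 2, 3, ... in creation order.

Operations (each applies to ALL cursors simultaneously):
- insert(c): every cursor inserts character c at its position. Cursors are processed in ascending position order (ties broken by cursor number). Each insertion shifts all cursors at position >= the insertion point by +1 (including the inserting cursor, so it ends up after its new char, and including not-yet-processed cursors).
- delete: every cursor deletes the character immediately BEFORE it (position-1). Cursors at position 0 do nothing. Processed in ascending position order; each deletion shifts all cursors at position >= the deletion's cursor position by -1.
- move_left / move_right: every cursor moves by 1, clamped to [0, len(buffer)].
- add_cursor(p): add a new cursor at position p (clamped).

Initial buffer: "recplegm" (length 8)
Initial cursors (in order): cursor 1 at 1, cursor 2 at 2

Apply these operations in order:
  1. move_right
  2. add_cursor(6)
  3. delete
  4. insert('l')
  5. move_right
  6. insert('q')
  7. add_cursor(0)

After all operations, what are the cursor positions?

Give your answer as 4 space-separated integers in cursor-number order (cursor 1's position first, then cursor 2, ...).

Answer: 6 6 10 0

Derivation:
After op 1 (move_right): buffer="recplegm" (len 8), cursors c1@2 c2@3, authorship ........
After op 2 (add_cursor(6)): buffer="recplegm" (len 8), cursors c1@2 c2@3 c3@6, authorship ........
After op 3 (delete): buffer="rplgm" (len 5), cursors c1@1 c2@1 c3@3, authorship .....
After op 4 (insert('l')): buffer="rllpllgm" (len 8), cursors c1@3 c2@3 c3@6, authorship .12..3..
After op 5 (move_right): buffer="rllpllgm" (len 8), cursors c1@4 c2@4 c3@7, authorship .12..3..
After op 6 (insert('q')): buffer="rllpqqllgqm" (len 11), cursors c1@6 c2@6 c3@10, authorship .12.12.3.3.
After op 7 (add_cursor(0)): buffer="rllpqqllgqm" (len 11), cursors c4@0 c1@6 c2@6 c3@10, authorship .12.12.3.3.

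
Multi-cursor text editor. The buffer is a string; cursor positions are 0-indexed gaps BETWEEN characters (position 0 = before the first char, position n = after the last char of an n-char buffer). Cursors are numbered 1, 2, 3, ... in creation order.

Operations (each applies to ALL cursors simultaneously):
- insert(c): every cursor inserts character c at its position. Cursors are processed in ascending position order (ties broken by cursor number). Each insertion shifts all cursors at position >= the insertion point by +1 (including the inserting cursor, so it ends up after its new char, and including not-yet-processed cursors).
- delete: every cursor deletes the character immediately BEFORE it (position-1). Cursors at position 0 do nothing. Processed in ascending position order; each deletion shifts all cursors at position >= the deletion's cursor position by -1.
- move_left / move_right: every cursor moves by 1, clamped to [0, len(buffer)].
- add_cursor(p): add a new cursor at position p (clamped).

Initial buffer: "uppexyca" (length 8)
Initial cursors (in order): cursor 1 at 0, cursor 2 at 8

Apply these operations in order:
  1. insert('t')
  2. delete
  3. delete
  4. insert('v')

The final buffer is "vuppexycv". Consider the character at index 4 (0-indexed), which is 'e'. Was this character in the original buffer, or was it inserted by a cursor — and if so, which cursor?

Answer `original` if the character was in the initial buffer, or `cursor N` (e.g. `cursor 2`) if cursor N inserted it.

Answer: original

Derivation:
After op 1 (insert('t')): buffer="tuppexycat" (len 10), cursors c1@1 c2@10, authorship 1........2
After op 2 (delete): buffer="uppexyca" (len 8), cursors c1@0 c2@8, authorship ........
After op 3 (delete): buffer="uppexyc" (len 7), cursors c1@0 c2@7, authorship .......
After op 4 (insert('v')): buffer="vuppexycv" (len 9), cursors c1@1 c2@9, authorship 1.......2
Authorship (.=original, N=cursor N): 1 . . . . . . . 2
Index 4: author = original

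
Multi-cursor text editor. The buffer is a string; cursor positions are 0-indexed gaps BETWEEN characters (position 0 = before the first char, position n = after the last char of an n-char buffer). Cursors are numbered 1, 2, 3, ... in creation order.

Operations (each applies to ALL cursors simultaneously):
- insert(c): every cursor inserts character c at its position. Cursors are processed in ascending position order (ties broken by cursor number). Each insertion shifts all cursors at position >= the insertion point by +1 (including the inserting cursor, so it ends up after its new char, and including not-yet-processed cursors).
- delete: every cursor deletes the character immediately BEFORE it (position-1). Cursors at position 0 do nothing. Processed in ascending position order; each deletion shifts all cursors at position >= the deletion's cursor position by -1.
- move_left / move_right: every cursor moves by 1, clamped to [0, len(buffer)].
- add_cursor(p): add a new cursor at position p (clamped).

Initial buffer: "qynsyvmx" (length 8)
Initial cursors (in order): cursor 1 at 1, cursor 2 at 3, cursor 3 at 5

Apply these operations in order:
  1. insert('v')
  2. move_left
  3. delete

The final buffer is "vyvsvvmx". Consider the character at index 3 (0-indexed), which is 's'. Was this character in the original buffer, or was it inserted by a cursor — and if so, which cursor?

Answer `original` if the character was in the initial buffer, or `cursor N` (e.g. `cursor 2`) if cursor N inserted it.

Answer: original

Derivation:
After op 1 (insert('v')): buffer="qvynvsyvvmx" (len 11), cursors c1@2 c2@5 c3@8, authorship .1..2..3...
After op 2 (move_left): buffer="qvynvsyvvmx" (len 11), cursors c1@1 c2@4 c3@7, authorship .1..2..3...
After op 3 (delete): buffer="vyvsvvmx" (len 8), cursors c1@0 c2@2 c3@4, authorship 1.2.3...
Authorship (.=original, N=cursor N): 1 . 2 . 3 . . .
Index 3: author = original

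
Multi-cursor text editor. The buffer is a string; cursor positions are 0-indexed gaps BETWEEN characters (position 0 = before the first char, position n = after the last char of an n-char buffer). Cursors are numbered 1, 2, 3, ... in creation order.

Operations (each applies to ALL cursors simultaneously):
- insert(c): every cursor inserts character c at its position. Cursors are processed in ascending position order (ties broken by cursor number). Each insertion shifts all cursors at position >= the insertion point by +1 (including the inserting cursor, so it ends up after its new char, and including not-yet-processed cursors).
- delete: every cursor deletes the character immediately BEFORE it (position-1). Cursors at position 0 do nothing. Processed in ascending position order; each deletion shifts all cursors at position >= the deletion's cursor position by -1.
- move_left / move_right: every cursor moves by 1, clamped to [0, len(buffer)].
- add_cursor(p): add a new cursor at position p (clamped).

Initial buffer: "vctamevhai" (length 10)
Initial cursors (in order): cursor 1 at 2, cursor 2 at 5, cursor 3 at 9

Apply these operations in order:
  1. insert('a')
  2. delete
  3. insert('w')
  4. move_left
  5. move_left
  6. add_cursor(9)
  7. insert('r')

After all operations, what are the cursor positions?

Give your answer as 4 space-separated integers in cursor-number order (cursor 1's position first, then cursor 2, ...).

Answer: 2 7 14 12

Derivation:
After op 1 (insert('a')): buffer="vcatamaevhaai" (len 13), cursors c1@3 c2@7 c3@12, authorship ..1...2....3.
After op 2 (delete): buffer="vctamevhai" (len 10), cursors c1@2 c2@5 c3@9, authorship ..........
After op 3 (insert('w')): buffer="vcwtamwevhawi" (len 13), cursors c1@3 c2@7 c3@12, authorship ..1...2....3.
After op 4 (move_left): buffer="vcwtamwevhawi" (len 13), cursors c1@2 c2@6 c3@11, authorship ..1...2....3.
After op 5 (move_left): buffer="vcwtamwevhawi" (len 13), cursors c1@1 c2@5 c3@10, authorship ..1...2....3.
After op 6 (add_cursor(9)): buffer="vcwtamwevhawi" (len 13), cursors c1@1 c2@5 c4@9 c3@10, authorship ..1...2....3.
After op 7 (insert('r')): buffer="vrcwtarmwevrhrawi" (len 17), cursors c1@2 c2@7 c4@12 c3@14, authorship .1.1..2.2..4.3.3.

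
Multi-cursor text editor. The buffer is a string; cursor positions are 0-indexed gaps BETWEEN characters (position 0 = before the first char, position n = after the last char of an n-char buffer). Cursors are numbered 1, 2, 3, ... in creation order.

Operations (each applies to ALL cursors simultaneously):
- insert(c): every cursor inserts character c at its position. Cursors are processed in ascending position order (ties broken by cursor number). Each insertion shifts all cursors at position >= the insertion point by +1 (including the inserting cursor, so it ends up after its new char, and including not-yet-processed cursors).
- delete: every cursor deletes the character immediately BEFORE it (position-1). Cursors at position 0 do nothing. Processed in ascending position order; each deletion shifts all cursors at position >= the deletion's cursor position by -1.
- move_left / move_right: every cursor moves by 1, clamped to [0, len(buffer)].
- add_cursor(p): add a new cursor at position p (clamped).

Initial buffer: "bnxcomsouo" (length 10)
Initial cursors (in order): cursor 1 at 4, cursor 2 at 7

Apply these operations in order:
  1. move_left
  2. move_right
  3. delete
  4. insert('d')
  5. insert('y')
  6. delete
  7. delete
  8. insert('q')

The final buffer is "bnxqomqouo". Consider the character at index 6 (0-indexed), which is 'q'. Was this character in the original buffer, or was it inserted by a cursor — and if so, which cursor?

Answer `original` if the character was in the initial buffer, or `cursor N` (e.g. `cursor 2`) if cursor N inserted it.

After op 1 (move_left): buffer="bnxcomsouo" (len 10), cursors c1@3 c2@6, authorship ..........
After op 2 (move_right): buffer="bnxcomsouo" (len 10), cursors c1@4 c2@7, authorship ..........
After op 3 (delete): buffer="bnxomouo" (len 8), cursors c1@3 c2@5, authorship ........
After op 4 (insert('d')): buffer="bnxdomdouo" (len 10), cursors c1@4 c2@7, authorship ...1..2...
After op 5 (insert('y')): buffer="bnxdyomdyouo" (len 12), cursors c1@5 c2@9, authorship ...11..22...
After op 6 (delete): buffer="bnxdomdouo" (len 10), cursors c1@4 c2@7, authorship ...1..2...
After op 7 (delete): buffer="bnxomouo" (len 8), cursors c1@3 c2@5, authorship ........
After op 8 (insert('q')): buffer="bnxqomqouo" (len 10), cursors c1@4 c2@7, authorship ...1..2...
Authorship (.=original, N=cursor N): . . . 1 . . 2 . . .
Index 6: author = 2

Answer: cursor 2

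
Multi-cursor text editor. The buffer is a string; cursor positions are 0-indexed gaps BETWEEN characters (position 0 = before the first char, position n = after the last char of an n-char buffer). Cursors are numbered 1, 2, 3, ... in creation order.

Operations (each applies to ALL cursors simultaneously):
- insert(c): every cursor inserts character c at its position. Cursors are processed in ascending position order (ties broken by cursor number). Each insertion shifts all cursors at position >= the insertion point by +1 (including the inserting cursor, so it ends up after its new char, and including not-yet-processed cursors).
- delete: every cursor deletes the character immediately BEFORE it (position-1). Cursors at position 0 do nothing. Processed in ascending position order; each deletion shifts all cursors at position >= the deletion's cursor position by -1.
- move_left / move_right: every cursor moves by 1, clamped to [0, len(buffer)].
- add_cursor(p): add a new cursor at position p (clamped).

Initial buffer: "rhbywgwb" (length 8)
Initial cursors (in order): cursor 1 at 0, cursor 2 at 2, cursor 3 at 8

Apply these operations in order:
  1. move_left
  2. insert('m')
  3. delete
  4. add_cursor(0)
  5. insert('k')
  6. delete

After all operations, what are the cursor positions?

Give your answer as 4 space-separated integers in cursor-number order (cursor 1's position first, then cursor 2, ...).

After op 1 (move_left): buffer="rhbywgwb" (len 8), cursors c1@0 c2@1 c3@7, authorship ........
After op 2 (insert('m')): buffer="mrmhbywgwmb" (len 11), cursors c1@1 c2@3 c3@10, authorship 1.2......3.
After op 3 (delete): buffer="rhbywgwb" (len 8), cursors c1@0 c2@1 c3@7, authorship ........
After op 4 (add_cursor(0)): buffer="rhbywgwb" (len 8), cursors c1@0 c4@0 c2@1 c3@7, authorship ........
After op 5 (insert('k')): buffer="kkrkhbywgwkb" (len 12), cursors c1@2 c4@2 c2@4 c3@11, authorship 14.2......3.
After op 6 (delete): buffer="rhbywgwb" (len 8), cursors c1@0 c4@0 c2@1 c3@7, authorship ........

Answer: 0 1 7 0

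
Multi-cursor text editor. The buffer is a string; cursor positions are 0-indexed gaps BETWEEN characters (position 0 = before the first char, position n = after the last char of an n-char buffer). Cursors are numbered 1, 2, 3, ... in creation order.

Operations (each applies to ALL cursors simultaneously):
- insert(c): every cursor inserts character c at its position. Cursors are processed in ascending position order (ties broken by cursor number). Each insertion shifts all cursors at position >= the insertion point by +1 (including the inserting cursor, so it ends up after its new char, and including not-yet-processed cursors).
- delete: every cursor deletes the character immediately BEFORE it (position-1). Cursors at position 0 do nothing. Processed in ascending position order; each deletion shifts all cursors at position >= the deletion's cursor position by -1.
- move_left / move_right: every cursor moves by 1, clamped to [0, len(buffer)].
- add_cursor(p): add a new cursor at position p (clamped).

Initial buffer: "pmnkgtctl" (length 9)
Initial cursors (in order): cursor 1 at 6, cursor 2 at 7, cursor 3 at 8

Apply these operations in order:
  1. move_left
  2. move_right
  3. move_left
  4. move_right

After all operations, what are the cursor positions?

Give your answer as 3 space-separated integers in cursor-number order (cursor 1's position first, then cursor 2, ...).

Answer: 6 7 8

Derivation:
After op 1 (move_left): buffer="pmnkgtctl" (len 9), cursors c1@5 c2@6 c3@7, authorship .........
After op 2 (move_right): buffer="pmnkgtctl" (len 9), cursors c1@6 c2@7 c3@8, authorship .........
After op 3 (move_left): buffer="pmnkgtctl" (len 9), cursors c1@5 c2@6 c3@7, authorship .........
After op 4 (move_right): buffer="pmnkgtctl" (len 9), cursors c1@6 c2@7 c3@8, authorship .........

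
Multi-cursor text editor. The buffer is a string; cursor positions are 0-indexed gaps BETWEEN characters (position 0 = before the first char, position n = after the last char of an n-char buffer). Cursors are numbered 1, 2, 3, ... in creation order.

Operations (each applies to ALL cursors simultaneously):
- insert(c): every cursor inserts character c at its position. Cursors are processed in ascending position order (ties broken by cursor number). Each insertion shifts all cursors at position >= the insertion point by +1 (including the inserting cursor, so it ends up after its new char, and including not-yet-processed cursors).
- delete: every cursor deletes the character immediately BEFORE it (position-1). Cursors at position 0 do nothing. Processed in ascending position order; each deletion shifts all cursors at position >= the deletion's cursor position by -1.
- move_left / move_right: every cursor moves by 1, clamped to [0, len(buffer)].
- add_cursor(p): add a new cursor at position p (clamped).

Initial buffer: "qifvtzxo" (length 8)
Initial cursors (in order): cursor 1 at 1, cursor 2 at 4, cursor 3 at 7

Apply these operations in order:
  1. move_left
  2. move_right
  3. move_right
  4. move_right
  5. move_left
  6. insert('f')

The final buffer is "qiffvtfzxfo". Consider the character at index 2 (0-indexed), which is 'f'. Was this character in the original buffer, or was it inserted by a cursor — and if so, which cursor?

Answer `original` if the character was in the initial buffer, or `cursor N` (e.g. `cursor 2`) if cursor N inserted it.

Answer: cursor 1

Derivation:
After op 1 (move_left): buffer="qifvtzxo" (len 8), cursors c1@0 c2@3 c3@6, authorship ........
After op 2 (move_right): buffer="qifvtzxo" (len 8), cursors c1@1 c2@4 c3@7, authorship ........
After op 3 (move_right): buffer="qifvtzxo" (len 8), cursors c1@2 c2@5 c3@8, authorship ........
After op 4 (move_right): buffer="qifvtzxo" (len 8), cursors c1@3 c2@6 c3@8, authorship ........
After op 5 (move_left): buffer="qifvtzxo" (len 8), cursors c1@2 c2@5 c3@7, authorship ........
After op 6 (insert('f')): buffer="qiffvtfzxfo" (len 11), cursors c1@3 c2@7 c3@10, authorship ..1...2..3.
Authorship (.=original, N=cursor N): . . 1 . . . 2 . . 3 .
Index 2: author = 1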